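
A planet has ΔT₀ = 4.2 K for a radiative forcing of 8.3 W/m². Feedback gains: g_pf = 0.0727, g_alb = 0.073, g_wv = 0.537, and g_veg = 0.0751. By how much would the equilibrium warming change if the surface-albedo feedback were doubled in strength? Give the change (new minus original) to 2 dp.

Original: g = 0.7578, ΔT = 4.2/(1−0.7578) = 17.3410 K.
With doubled surface-albedo: g' = 0.8308, ΔT' = 4.2/(1−0.8308) = 24.8227 K.
Change = 24.8227 − 17.3410 = 7.48 K.

7.48 K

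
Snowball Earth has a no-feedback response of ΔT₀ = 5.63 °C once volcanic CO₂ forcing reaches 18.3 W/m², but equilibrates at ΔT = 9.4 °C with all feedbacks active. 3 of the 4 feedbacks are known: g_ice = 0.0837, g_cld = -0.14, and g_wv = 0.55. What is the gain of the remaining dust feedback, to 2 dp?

-0.09

Amplification A = ΔT/ΔT₀ = 9.4/5.63 = 1.67.
Total gain g = 1 − 1/A = 1 − 1/1.67 = 0.4012.
Known gains sum to 0.0837 − 0.14 + 0.55 = 0.4937.
g_dust = 0.4012 − 0.4937 = -0.09.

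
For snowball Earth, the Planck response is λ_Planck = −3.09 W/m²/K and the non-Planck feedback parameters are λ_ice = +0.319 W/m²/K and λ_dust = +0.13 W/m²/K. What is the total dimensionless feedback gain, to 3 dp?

0.145

Convert to gains: g_ice = 0.319/3.09 = 0.1032; g_dust = 0.13/3.09 = 0.04207.
Total gain g = 0.14527.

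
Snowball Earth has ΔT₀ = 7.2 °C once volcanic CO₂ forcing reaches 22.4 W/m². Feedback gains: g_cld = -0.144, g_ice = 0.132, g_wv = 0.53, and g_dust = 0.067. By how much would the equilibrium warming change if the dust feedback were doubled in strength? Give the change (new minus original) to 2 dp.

Original: g = 0.585, ΔT = 7.2/(1−0.585) = 17.3494 °C.
With doubled dust: g' = 0.652, ΔT' = 7.2/(1−0.652) = 20.6897 °C.
Change = 20.6897 − 17.3494 = 3.34 °C.

3.34 °C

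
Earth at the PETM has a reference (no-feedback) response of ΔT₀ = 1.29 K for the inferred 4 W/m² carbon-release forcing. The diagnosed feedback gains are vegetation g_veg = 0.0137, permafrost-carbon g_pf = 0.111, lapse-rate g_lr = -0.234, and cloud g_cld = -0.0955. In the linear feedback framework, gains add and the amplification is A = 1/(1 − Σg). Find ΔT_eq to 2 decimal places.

Total gain g = 0.0137 + 0.111 − 0.234 − 0.0955 = -0.2048.
Amplification A = 1/(1 + 0.2048) = 0.83.
ΔT = 1.29 × 0.83 = 1.07 K.

1.07 K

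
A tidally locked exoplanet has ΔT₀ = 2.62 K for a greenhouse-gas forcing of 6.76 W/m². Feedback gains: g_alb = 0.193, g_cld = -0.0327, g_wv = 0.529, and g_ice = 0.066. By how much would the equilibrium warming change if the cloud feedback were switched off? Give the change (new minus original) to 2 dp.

1.65 K

Original: g = 0.7553, ΔT = 2.62/(1−0.7553) = 10.7070 K.
Without cloud: g' = 0.788, ΔT' = 2.62/(1−0.788) = 12.3585 K.
Change = 12.3585 − 10.7070 = 1.65 K.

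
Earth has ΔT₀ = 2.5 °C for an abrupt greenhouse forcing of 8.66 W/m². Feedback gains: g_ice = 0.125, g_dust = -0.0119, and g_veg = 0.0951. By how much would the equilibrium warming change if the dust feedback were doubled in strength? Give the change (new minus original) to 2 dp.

Original: g = 0.2082, ΔT = 2.5/(1−0.2082) = 3.1574 °C.
With doubled dust: g' = 0.1963, ΔT' = 2.5/(1−0.1963) = 3.1106 °C.
Change = 3.1106 − 3.1574 = -0.05 °C.

-0.05 °C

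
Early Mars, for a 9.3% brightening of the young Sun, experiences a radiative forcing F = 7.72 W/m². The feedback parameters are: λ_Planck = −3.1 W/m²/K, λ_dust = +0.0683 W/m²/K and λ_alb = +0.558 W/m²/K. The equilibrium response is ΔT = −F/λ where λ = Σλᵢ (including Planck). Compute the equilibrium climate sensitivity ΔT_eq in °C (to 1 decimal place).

Net feedback parameter λ = (−3.1) + (+0.0683) + (+0.558) = -2.4737 W/m²/K.
ΔT = −F/λ = −7.72/(-2.4737) = 3.1 °C.

3.1 °C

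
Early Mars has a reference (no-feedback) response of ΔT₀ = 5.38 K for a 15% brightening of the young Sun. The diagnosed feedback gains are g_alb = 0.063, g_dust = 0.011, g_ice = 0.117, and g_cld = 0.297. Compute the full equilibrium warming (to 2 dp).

10.51 K

Total gain g = 0.063 + 0.011 + 0.117 + 0.297 = 0.488.
Amplification A = 1/(1 − 0.488) = 1.953.
ΔT = 5.38 × 1.953 = 10.51 K.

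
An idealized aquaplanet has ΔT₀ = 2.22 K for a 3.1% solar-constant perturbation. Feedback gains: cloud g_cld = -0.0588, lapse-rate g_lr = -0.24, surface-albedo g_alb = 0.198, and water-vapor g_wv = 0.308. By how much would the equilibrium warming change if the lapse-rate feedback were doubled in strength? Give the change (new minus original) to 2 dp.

-0.65 K

Original: g = 0.2072, ΔT = 2.22/(1−0.2072) = 2.8002 K.
With doubled lapse-rate: g' = -0.0328, ΔT' = 2.22/(1+0.0328) = 2.1495 K.
Change = 2.1495 − 2.8002 = -0.65 K.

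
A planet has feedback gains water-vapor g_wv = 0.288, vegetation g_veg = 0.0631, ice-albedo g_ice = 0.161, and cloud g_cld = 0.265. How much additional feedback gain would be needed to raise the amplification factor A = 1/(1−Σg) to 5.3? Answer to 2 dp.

Current total gain = 0.7771.
Target gain for A = 5.3: g* = 1 − 1/5.3 = 0.8113.
Additional gain needed = 0.8113 − 0.7771 = 0.03.

0.03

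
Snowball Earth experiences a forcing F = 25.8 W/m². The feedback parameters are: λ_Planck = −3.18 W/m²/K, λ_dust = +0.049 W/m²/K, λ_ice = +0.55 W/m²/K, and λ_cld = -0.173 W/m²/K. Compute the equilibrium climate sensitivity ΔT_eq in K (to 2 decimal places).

Net feedback parameter λ = (−3.18) + (+0.049) + (+0.55) + (-0.173) = -2.754 W/m²/K.
ΔT = −F/λ = −25.8/(-2.754) = 9.37 K.

9.37 K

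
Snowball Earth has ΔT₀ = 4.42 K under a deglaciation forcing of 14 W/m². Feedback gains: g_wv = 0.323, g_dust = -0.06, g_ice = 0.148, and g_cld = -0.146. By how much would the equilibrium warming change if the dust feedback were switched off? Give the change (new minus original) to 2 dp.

Original: g = 0.265, ΔT = 4.42/(1−0.265) = 6.0136 K.
Without dust: g' = 0.325, ΔT' = 4.42/(1−0.325) = 6.5481 K.
Change = 6.5481 − 6.0136 = 0.53 K.

0.53 K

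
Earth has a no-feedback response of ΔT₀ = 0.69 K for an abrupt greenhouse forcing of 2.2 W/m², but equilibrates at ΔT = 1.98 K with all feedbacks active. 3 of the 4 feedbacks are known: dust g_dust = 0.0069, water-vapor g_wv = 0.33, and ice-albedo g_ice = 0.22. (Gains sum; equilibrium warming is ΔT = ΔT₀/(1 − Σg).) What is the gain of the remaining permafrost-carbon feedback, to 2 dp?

0.09

Amplification A = ΔT/ΔT₀ = 1.98/0.69 = 2.87.
Total gain g = 1 − 1/A = 1 − 1/2.87 = 0.6516.
Known gains sum to 0.0069 + 0.33 + 0.22 = 0.5569.
g_pf = 0.6516 − 0.5569 = 0.09.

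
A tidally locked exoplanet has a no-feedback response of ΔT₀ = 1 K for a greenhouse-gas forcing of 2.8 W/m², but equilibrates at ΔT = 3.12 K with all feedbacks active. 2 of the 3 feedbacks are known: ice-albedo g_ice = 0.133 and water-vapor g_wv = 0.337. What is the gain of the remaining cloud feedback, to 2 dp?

Amplification A = ΔT/ΔT₀ = 3.12/1 = 3.12.
Total gain g = 1 − 1/A = 1 − 1/3.12 = 0.6795.
Known gains sum to 0.133 + 0.337 = 0.47.
g_cld = 0.6795 − 0.47 = 0.21.

0.21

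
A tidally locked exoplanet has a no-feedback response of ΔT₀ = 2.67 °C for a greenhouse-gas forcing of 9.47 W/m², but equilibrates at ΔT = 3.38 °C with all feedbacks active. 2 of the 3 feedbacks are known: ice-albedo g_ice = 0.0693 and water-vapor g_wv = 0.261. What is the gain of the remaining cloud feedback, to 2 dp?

Amplification A = ΔT/ΔT₀ = 3.38/2.67 = 1.266.
Total gain g = 1 − 1/A = 1 − 1/1.266 = 0.2101.
Known gains sum to 0.0693 + 0.261 = 0.3303.
g_cld = 0.2101 − 0.3303 = -0.12.

-0.12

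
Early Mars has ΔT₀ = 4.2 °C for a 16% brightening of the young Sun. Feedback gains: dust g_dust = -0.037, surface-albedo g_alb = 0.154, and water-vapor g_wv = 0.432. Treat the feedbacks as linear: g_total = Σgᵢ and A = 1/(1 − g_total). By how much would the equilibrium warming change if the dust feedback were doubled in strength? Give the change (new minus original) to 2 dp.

-0.71 °C

Original: g = 0.549, ΔT = 4.2/(1−0.549) = 9.3126 °C.
With doubled dust: g' = 0.512, ΔT' = 4.2/(1−0.512) = 8.6066 °C.
Change = 8.6066 − 9.3126 = -0.71 °C.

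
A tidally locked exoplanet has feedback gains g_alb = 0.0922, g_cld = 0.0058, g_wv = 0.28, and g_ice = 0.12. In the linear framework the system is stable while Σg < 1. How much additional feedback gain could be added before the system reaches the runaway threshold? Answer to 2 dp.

0.50

Current total gain = 0.0922 + 0.0058 + 0.28 + 0.12 = 0.498.
Margin to runaway = 1 − 0.498 = 0.50.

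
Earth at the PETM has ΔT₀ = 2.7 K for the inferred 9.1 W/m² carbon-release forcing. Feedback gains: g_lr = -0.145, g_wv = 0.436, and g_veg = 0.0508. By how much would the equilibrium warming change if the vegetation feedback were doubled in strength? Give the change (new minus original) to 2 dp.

Original: g = 0.3418, ΔT = 2.7/(1−0.3418) = 4.1021 K.
With doubled vegetation: g' = 0.3926, ΔT' = 2.7/(1−0.3926) = 4.4452 K.
Change = 4.4452 − 4.1021 = 0.34 K.

0.34 K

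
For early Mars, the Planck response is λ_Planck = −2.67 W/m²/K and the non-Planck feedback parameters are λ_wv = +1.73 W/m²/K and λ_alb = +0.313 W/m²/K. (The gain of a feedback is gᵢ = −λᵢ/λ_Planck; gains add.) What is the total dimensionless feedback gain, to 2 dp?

Convert to gains: g_wv = 1.73/2.67 = 0.6479; g_alb = 0.313/2.67 = 0.1172.
Total gain g = 0.7651.

0.77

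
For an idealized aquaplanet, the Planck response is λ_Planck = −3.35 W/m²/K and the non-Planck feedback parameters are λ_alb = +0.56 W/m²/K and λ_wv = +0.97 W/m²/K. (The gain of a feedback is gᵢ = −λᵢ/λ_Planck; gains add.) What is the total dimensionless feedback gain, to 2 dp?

Convert to gains: g_alb = 0.56/3.35 = 0.1672; g_wv = 0.97/3.35 = 0.2896.
Total gain g = 0.4568.

0.46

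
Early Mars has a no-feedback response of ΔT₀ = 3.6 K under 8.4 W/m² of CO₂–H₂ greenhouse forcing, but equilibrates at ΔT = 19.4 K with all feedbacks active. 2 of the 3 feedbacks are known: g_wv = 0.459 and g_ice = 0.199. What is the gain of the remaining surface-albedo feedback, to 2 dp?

Amplification A = ΔT/ΔT₀ = 19.4/3.6 = 5.389.
Total gain g = 1 − 1/A = 1 − 1/5.389 = 0.8144.
Known gains sum to 0.459 + 0.199 = 0.658.
g_alb = 0.8144 − 0.658 = 0.16.

0.16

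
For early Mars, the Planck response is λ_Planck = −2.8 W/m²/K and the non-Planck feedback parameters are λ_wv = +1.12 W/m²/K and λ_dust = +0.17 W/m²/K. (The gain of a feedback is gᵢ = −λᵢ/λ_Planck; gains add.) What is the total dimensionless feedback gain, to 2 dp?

Convert to gains: g_wv = 1.12/2.8 = 0.4; g_dust = 0.17/2.8 = 0.06071.
Total gain g = 0.46071.

0.46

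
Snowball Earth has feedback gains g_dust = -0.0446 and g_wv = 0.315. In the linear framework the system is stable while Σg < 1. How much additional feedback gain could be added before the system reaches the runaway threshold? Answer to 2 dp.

Current total gain = -0.0446 + 0.315 = 0.2704.
Margin to runaway = 1 − 0.2704 = 0.73.

0.73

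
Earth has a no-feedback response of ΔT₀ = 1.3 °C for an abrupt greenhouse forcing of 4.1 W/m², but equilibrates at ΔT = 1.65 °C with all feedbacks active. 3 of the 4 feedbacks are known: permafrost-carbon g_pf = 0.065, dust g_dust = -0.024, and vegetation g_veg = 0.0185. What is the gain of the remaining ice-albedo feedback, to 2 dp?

Amplification A = ΔT/ΔT₀ = 1.65/1.3 = 1.269.
Total gain g = 1 − 1/A = 1 − 1/1.269 = 0.212.
Known gains sum to 0.065 − 0.024 + 0.0185 = 0.0595.
g_ice = 0.212 − 0.0595 = 0.15.

0.15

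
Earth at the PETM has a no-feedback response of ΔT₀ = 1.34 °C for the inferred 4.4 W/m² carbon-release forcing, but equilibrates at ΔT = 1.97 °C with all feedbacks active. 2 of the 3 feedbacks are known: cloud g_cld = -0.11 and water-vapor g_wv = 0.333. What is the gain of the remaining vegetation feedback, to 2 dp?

0.10

Amplification A = ΔT/ΔT₀ = 1.97/1.34 = 1.47.
Total gain g = 1 − 1/A = 1 − 1/1.47 = 0.3197.
Known gains sum to -0.11 + 0.333 = 0.223.
g_veg = 0.3197 − 0.223 = 0.10.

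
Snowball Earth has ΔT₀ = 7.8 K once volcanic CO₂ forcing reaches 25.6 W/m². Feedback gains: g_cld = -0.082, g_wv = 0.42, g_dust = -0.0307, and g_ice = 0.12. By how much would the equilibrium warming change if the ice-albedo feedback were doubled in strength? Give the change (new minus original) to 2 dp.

Original: g = 0.4273, ΔT = 7.8/(1−0.4273) = 13.6197 K.
With doubled ice-albedo: g' = 0.5473, ΔT' = 7.8/(1−0.5473) = 17.2300 K.
Change = 17.2300 − 13.6197 = 3.61 K.

3.61 K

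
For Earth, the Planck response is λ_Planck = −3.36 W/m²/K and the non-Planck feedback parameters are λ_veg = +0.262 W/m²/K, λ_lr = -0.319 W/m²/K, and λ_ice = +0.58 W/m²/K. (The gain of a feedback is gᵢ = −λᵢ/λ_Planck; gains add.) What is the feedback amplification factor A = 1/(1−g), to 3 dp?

Convert to gains: g_veg = 0.262/3.36 = 0.07798; g_lr = -0.319/3.36 = -0.09494; g_ice = 0.58/3.36 = 0.1726.
Total gain g = 0.15564.
A = 1/(1 − 0.15564) = 1.184.

1.184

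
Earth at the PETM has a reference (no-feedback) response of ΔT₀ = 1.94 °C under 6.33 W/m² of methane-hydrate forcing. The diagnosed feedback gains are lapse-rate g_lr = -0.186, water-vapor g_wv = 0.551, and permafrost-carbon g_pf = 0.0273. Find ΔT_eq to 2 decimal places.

Total gain g = -0.186 + 0.551 + 0.0273 = 0.3923.
Amplification A = 1/(1 − 0.3923) = 1.646.
ΔT = 1.94 × 1.646 = 3.19 °C.

3.19 °C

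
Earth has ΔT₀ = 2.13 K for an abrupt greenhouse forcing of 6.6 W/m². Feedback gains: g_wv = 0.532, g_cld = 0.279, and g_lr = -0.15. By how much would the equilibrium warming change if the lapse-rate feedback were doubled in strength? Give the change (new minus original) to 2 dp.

-1.93 K

Original: g = 0.661, ΔT = 2.13/(1−0.661) = 6.2832 K.
With doubled lapse-rate: g' = 0.511, ΔT' = 2.13/(1−0.511) = 4.3558 K.
Change = 4.3558 − 6.2832 = -1.93 K.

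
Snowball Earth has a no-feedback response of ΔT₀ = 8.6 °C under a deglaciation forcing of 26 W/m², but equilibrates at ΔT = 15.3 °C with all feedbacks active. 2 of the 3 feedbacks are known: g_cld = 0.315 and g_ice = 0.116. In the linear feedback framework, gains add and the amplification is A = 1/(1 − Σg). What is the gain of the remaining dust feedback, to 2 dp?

0.01

Amplification A = ΔT/ΔT₀ = 15.3/8.6 = 1.779.
Total gain g = 1 − 1/A = 1 − 1/1.779 = 0.4379.
Known gains sum to 0.315 + 0.116 = 0.431.
g_dust = 0.4379 − 0.431 = 0.01.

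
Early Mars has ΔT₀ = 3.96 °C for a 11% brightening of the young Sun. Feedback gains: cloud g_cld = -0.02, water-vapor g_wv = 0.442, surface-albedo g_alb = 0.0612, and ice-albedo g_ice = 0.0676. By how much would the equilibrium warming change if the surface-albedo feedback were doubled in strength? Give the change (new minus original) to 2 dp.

1.39 °C

Original: g = 0.5508, ΔT = 3.96/(1−0.5508) = 8.8157 °C.
With doubled surface-albedo: g' = 0.612, ΔT' = 3.96/(1−0.612) = 10.2062 °C.
Change = 10.2062 − 8.8157 = 1.39 °C.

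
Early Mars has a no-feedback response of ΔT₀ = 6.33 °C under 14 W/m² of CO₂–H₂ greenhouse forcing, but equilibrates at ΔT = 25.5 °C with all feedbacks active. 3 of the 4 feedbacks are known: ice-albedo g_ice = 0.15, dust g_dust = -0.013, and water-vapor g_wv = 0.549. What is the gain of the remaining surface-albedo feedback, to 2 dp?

0.07

Amplification A = ΔT/ΔT₀ = 25.5/6.33 = 4.028.
Total gain g = 1 − 1/A = 1 − 1/4.028 = 0.7517.
Known gains sum to 0.15 − 0.013 + 0.549 = 0.686.
g_alb = 0.7517 − 0.686 = 0.07.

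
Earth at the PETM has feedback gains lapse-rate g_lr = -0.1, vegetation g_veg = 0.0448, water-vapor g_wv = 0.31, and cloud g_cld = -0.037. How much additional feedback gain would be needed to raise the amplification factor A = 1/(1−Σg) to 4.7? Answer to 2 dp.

Current total gain = 0.2178.
Target gain for A = 4.7: g* = 1 − 1/4.7 = 0.7872.
Additional gain needed = 0.7872 − 0.2178 = 0.57.

0.57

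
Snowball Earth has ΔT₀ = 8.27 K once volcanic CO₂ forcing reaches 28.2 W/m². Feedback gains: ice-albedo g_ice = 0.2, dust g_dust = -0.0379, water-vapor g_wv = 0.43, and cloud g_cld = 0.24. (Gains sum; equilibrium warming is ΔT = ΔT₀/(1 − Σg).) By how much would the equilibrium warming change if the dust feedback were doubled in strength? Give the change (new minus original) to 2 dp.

-9.07 K

Original: g = 0.8321, ΔT = 8.27/(1−0.8321) = 49.2555 K.
With doubled dust: g' = 0.7942, ΔT' = 8.27/(1−0.7942) = 40.1846 K.
Change = 40.1846 − 49.2555 = -9.07 K.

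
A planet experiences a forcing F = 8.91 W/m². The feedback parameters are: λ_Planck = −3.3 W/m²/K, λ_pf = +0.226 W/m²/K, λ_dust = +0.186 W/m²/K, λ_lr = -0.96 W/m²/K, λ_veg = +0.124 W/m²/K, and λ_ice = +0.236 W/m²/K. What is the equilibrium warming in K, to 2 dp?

Net feedback parameter λ = (−3.3) + (+0.226) + (+0.186) + (-0.96) + (+0.124) + (+0.236) = -3.488 W/m²/K.
ΔT = −F/λ = −8.91/(-3.488) = 2.55 K.

2.55 K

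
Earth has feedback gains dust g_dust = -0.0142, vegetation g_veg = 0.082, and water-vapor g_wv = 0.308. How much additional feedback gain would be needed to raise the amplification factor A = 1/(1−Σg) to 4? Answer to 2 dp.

0.37

Current total gain = 0.3758.
Target gain for A = 4: g* = 1 − 1/4 = 0.75.
Additional gain needed = 0.75 − 0.3758 = 0.37.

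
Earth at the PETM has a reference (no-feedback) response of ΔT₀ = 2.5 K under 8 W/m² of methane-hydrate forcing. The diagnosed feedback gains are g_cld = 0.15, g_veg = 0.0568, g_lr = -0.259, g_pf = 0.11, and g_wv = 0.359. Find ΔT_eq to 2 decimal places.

4.29 K

Total gain g = 0.15 + 0.0568 − 0.259 + 0.11 + 0.359 = 0.4168.
Amplification A = 1/(1 − 0.4168) = 1.715.
ΔT = 2.5 × 1.715 = 4.29 K.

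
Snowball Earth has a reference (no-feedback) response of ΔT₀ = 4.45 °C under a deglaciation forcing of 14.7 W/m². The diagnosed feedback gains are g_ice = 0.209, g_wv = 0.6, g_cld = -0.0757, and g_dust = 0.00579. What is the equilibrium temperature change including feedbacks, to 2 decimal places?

17.06 °C

Total gain g = 0.209 + 0.6 − 0.0757 + 0.00579 = 0.73909.
Amplification A = 1/(1 − 0.73909) = 3.833.
ΔT = 4.45 × 3.833 = 17.06 °C.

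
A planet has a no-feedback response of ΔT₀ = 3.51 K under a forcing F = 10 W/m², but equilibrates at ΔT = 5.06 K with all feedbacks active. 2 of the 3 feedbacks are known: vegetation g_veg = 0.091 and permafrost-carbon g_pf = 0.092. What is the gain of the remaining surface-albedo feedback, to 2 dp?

Amplification A = ΔT/ΔT₀ = 5.06/3.51 = 1.442.
Total gain g = 1 − 1/A = 1 − 1/1.442 = 0.3065.
Known gains sum to 0.091 + 0.092 = 0.183.
g_alb = 0.3065 − 0.183 = 0.12.

0.12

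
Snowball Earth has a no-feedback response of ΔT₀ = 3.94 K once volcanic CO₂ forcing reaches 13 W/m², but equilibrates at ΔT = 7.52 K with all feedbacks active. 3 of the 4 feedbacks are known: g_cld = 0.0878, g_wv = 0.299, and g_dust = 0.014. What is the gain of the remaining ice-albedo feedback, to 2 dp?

0.08

Amplification A = ΔT/ΔT₀ = 7.52/3.94 = 1.909.
Total gain g = 1 − 1/A = 1 − 1/1.909 = 0.4762.
Known gains sum to 0.0878 + 0.299 + 0.014 = 0.4008.
g_ice = 0.4762 − 0.4008 = 0.08.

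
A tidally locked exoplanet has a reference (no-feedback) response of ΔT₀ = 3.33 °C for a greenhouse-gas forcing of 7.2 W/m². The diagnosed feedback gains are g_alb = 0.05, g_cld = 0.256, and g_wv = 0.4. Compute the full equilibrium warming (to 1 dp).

11.3 °C

Total gain g = 0.05 + 0.256 + 0.4 = 0.706.
Amplification A = 1/(1 − 0.706) = 3.401.
ΔT = 3.33 × 3.401 = 11.3 °C.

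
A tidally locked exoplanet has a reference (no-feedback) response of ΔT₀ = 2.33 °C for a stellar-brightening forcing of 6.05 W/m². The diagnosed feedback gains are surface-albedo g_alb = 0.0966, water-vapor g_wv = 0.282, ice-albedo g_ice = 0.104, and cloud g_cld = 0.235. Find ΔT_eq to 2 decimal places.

8.25 °C

Total gain g = 0.0966 + 0.282 + 0.104 + 0.235 = 0.7176.
Amplification A = 1/(1 − 0.7176) = 3.541.
ΔT = 2.33 × 3.541 = 8.25 °C.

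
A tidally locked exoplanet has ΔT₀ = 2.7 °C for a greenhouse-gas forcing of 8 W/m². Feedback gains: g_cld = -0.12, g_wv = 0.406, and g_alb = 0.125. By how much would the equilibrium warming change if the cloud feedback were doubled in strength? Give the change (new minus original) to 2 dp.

Original: g = 0.411, ΔT = 2.7/(1−0.411) = 4.5840 °C.
With doubled cloud: g' = 0.291, ΔT' = 2.7/(1−0.291) = 3.8082 °C.
Change = 3.8082 − 4.5840 = -0.78 °C.

-0.78 °C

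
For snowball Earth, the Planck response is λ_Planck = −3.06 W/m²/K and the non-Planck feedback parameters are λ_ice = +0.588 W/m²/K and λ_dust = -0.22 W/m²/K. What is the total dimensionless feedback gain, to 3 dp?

Convert to gains: g_ice = 0.588/3.06 = 0.1922; g_dust = -0.22/3.06 = -0.0719.
Total gain g = 0.1203.

0.120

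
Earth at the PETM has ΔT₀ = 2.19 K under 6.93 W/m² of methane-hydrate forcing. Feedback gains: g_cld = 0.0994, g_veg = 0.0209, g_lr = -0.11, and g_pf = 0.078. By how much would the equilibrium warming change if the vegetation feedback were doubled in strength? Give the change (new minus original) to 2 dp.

0.06 K

Original: g = 0.0883, ΔT = 2.19/(1−0.0883) = 2.4021 K.
With doubled vegetation: g' = 0.1092, ΔT' = 2.19/(1−0.1092) = 2.4585 K.
Change = 2.4585 − 2.4021 = 0.06 K.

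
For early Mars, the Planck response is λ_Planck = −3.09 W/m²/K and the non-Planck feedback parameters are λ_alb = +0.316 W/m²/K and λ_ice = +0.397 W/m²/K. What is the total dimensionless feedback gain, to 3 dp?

Convert to gains: g_alb = 0.316/3.09 = 0.1023; g_ice = 0.397/3.09 = 0.1285.
Total gain g = 0.2308.

0.231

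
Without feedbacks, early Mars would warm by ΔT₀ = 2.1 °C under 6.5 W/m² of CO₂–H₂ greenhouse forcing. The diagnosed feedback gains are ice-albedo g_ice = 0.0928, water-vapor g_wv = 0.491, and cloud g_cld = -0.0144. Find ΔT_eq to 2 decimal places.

Total gain g = 0.0928 + 0.491 − 0.0144 = 0.5694.
Amplification A = 1/(1 − 0.5694) = 2.322.
ΔT = 2.1 × 2.322 = 4.88 °C.

4.88 °C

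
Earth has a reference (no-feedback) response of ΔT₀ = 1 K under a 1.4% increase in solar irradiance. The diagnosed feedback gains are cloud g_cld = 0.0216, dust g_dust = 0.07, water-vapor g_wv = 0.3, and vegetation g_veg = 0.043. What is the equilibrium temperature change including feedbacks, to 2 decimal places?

1.77 K

Total gain g = 0.0216 + 0.07 + 0.3 + 0.043 = 0.4346.
Amplification A = 1/(1 − 0.4346) = 1.769.
ΔT = 1 × 1.769 = 1.77 K.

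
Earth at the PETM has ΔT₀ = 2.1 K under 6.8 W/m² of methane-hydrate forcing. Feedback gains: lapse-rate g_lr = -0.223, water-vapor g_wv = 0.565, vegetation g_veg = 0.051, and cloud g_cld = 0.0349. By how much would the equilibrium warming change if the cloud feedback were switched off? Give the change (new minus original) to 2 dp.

-0.21 K

Original: g = 0.4279, ΔT = 2.1/(1−0.4279) = 3.6707 K.
Without cloud: g' = 0.393, ΔT' = 2.1/(1−0.393) = 3.4596 K.
Change = 3.4596 − 3.6707 = -0.21 K.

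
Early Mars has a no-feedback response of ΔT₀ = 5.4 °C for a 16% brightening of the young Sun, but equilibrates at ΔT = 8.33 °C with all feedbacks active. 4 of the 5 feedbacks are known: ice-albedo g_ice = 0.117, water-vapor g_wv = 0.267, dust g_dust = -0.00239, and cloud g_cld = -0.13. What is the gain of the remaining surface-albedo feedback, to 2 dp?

0.10

Amplification A = ΔT/ΔT₀ = 8.33/5.4 = 1.543.
Total gain g = 1 − 1/A = 1 − 1/1.543 = 0.3519.
Known gains sum to 0.117 + 0.267 − 0.00239 − 0.13 = 0.25161.
g_alb = 0.3519 − 0.25161 = 0.10.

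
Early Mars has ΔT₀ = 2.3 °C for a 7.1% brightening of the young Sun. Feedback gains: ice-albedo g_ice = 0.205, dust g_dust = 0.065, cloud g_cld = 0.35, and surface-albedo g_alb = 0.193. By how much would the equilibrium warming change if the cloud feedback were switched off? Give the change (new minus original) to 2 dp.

-8.02 °C

Original: g = 0.813, ΔT = 2.3/(1−0.813) = 12.2995 °C.
Without cloud: g' = 0.463, ΔT' = 2.3/(1−0.463) = 4.2831 °C.
Change = 4.2831 − 12.2995 = -8.02 °C.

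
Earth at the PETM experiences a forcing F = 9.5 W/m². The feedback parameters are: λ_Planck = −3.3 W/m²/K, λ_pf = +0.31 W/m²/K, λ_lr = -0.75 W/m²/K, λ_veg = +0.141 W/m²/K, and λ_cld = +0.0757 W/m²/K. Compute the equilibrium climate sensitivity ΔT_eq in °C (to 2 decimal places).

Net feedback parameter λ = (−3.3) + (+0.31) + (-0.75) + (+0.141) + (+0.0757) = -3.5233 W/m²/K.
ΔT = −F/λ = −9.5/(-3.5233) = 2.70 °C.

2.70 °C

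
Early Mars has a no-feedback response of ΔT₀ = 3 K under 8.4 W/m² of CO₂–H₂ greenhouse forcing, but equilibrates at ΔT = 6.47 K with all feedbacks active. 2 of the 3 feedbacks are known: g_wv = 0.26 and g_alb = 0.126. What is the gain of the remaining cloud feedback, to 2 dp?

Amplification A = ΔT/ΔT₀ = 6.47/3 = 2.157.
Total gain g = 1 − 1/A = 1 − 1/2.157 = 0.5364.
Known gains sum to 0.26 + 0.126 = 0.386.
g_cld = 0.5364 − 0.386 = 0.15.

0.15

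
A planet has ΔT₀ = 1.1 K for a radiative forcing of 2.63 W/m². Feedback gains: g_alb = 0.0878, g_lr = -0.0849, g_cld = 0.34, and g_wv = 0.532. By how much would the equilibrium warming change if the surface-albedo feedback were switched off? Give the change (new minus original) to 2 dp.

Original: g = 0.8749, ΔT = 1.1/(1−0.8749) = 8.7930 K.
Without surface-albedo: g' = 0.7871, ΔT' = 1.1/(1−0.7871) = 5.1667 K.
Change = 5.1667 − 8.7930 = -3.63 K.

-3.63 K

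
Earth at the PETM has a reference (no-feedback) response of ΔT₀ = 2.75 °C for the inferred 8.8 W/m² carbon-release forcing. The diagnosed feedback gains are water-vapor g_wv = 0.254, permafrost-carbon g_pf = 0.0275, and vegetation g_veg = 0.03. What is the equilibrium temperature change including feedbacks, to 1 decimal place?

4.0 °C

Total gain g = 0.254 + 0.0275 + 0.03 = 0.3115.
Amplification A = 1/(1 − 0.3115) = 1.452.
ΔT = 2.75 × 1.452 = 4.0 °C.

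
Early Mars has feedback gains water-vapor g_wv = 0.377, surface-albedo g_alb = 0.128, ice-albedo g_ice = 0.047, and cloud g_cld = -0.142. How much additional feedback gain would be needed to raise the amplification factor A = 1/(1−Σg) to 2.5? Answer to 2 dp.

Current total gain = 0.41.
Target gain for A = 2.5: g* = 1 − 1/2.5 = 0.6.
Additional gain needed = 0.6 − 0.41 = 0.19.

0.19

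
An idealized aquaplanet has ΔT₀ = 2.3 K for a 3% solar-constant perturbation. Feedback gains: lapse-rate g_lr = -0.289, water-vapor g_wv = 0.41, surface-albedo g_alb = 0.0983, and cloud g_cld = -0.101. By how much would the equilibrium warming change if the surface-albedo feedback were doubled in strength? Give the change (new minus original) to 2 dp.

Original: g = 0.1183, ΔT = 2.3/(1−0.1183) = 2.6086 K.
With doubled surface-albedo: g' = 0.2166, ΔT' = 2.3/(1−0.2166) = 2.9359 K.
Change = 2.9359 − 2.6086 = 0.33 K.

0.33 K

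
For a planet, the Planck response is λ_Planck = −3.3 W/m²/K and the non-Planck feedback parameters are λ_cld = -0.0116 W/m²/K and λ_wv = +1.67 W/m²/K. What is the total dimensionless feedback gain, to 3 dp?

0.503

Convert to gains: g_cld = -0.0116/3.3 = -0.003515; g_wv = 1.67/3.3 = 0.5061.
Total gain g = 0.502585.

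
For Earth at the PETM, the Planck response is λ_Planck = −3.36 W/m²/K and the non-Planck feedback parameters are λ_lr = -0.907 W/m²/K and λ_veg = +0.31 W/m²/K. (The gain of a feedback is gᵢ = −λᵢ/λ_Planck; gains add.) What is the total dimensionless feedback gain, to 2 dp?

-0.18

Convert to gains: g_lr = -0.907/3.36 = -0.2699; g_veg = 0.31/3.36 = 0.09226.
Total gain g = -0.17764.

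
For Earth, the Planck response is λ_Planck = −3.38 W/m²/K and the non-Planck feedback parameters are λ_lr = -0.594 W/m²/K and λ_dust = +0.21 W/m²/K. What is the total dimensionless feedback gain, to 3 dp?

-0.114

Convert to gains: g_lr = -0.594/3.38 = -0.1757; g_dust = 0.21/3.38 = 0.06213.
Total gain g = -0.11357.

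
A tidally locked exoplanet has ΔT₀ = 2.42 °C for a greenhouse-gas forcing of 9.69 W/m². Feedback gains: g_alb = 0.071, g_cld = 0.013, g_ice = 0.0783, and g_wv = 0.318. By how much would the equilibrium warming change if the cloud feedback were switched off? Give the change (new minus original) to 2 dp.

-0.11 °C

Original: g = 0.4803, ΔT = 2.42/(1−0.4803) = 4.6565 °C.
Without cloud: g' = 0.4673, ΔT' = 2.42/(1−0.4673) = 4.5429 °C.
Change = 4.5429 − 4.6565 = -0.11 °C.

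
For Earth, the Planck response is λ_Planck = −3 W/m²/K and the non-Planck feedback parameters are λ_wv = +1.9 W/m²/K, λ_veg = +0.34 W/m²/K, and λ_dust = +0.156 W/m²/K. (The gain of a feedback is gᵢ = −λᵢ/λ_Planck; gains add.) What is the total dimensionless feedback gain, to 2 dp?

0.80

Convert to gains: g_wv = 1.9/3 = 0.6333; g_veg = 0.34/3 = 0.1133; g_dust = 0.156/3 = 0.052.
Total gain g = 0.7986.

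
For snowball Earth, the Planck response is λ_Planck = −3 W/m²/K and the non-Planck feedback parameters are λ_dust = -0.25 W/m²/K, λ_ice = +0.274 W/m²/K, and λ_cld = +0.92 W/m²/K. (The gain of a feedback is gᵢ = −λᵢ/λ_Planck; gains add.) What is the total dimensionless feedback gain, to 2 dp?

0.31

Convert to gains: g_dust = -0.25/3 = -0.08333; g_ice = 0.274/3 = 0.09133; g_cld = 0.92/3 = 0.3067.
Total gain g = 0.3147.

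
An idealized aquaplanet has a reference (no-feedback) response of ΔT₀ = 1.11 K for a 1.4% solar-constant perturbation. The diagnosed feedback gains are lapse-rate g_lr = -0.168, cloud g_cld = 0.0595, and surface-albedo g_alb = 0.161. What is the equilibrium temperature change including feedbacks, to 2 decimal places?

1.17 K

Total gain g = -0.168 + 0.0595 + 0.161 = 0.0525.
Amplification A = 1/(1 − 0.0525) = 1.055.
ΔT = 1.11 × 1.055 = 1.17 K.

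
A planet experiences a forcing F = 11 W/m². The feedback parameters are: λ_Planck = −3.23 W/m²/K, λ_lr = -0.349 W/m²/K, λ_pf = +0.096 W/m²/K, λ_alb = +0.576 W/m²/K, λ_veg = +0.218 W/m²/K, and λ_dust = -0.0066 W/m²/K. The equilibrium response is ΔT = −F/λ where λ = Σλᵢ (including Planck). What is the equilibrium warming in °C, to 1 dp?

4.1 °C

Net feedback parameter λ = (−3.23) + (-0.349) + (+0.096) + (+0.576) + (+0.218) + (-0.0066) = -2.6956 W/m²/K.
ΔT = −F/λ = −11/(-2.6956) = 4.1 °C.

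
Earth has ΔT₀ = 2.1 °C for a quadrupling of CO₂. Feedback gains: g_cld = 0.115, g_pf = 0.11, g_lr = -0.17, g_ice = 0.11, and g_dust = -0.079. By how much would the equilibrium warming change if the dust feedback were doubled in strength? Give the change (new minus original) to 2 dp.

Original: g = 0.086, ΔT = 2.1/(1−0.086) = 2.2976 °C.
With doubled dust: g' = 0.007, ΔT' = 2.1/(1−0.007) = 2.1148 °C.
Change = 2.1148 − 2.2976 = -0.18 °C.

-0.18 °C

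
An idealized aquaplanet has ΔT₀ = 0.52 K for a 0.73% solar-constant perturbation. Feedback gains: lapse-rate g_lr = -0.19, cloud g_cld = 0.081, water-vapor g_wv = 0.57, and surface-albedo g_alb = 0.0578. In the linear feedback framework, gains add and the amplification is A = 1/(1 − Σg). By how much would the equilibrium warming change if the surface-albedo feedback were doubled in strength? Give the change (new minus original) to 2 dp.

0.15 K

Original: g = 0.5188, ΔT = 0.52/(1−0.5188) = 1.0806 K.
With doubled surface-albedo: g' = 0.5766, ΔT' = 0.52/(1−0.5766) = 1.2282 K.
Change = 1.2282 − 1.0806 = 0.15 K.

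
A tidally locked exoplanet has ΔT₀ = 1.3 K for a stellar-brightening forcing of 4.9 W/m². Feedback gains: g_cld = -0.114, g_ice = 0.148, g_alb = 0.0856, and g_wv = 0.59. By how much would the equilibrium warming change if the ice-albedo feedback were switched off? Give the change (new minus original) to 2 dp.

-1.51 K

Original: g = 0.7096, ΔT = 1.3/(1−0.7096) = 4.4766 K.
Without ice-albedo: g' = 0.5616, ΔT' = 1.3/(1−0.5616) = 2.9653 K.
Change = 2.9653 − 4.4766 = -1.51 K.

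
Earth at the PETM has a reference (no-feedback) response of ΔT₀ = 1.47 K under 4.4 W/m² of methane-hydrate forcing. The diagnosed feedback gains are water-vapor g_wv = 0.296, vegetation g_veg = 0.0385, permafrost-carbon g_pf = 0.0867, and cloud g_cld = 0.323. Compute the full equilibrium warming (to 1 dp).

Total gain g = 0.296 + 0.0385 + 0.0867 + 0.323 = 0.7442.
Amplification A = 1/(1 − 0.7442) = 3.909.
ΔT = 1.47 × 3.909 = 5.7 K.

5.7 K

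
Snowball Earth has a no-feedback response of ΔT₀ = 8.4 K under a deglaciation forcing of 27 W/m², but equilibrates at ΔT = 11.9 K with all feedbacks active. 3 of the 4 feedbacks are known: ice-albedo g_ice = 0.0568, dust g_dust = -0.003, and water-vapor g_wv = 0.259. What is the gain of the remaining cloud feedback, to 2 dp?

Amplification A = ΔT/ΔT₀ = 11.9/8.4 = 1.417.
Total gain g = 1 − 1/A = 1 − 1/1.417 = 0.2943.
Known gains sum to 0.0568 − 0.003 + 0.259 = 0.3128.
g_cld = 0.2943 − 0.3128 = -0.02.

-0.02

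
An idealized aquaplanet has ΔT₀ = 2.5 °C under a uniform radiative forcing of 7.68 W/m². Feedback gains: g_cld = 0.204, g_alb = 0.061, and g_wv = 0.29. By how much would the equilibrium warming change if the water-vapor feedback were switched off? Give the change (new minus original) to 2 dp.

Original: g = 0.555, ΔT = 2.5/(1−0.555) = 5.6180 °C.
Without water-vapor: g' = 0.265, ΔT' = 2.5/(1−0.265) = 3.4014 °C.
Change = 3.4014 − 5.6180 = -2.22 °C.

-2.22 °C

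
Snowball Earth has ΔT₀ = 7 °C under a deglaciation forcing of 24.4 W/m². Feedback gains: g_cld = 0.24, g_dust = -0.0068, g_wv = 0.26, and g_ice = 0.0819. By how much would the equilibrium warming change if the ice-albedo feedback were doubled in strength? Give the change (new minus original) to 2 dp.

Original: g = 0.5751, ΔT = 7/(1−0.5751) = 16.4745 °C.
With doubled ice-albedo: g' = 0.657, ΔT' = 7/(1−0.657) = 20.4082 °C.
Change = 20.4082 − 16.4745 = 3.93 °C.

3.93 °C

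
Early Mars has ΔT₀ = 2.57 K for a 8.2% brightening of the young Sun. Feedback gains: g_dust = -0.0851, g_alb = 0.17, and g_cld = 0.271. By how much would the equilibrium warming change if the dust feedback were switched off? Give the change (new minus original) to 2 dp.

0.61 K

Original: g = 0.3559, ΔT = 2.57/(1−0.3559) = 3.9901 K.
Without dust: g' = 0.441, ΔT' = 2.57/(1−0.441) = 4.5975 K.
Change = 4.5975 − 3.9901 = 0.61 K.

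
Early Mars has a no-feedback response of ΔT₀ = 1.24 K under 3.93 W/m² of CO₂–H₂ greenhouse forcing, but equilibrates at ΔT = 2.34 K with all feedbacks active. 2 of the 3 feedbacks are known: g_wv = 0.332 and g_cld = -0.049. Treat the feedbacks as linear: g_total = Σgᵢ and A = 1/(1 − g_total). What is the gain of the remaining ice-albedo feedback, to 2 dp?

Amplification A = ΔT/ΔT₀ = 2.34/1.24 = 1.887.
Total gain g = 1 − 1/A = 1 − 1/1.887 = 0.4701.
Known gains sum to 0.332 − 0.049 = 0.283.
g_ice = 0.4701 − 0.283 = 0.19.

0.19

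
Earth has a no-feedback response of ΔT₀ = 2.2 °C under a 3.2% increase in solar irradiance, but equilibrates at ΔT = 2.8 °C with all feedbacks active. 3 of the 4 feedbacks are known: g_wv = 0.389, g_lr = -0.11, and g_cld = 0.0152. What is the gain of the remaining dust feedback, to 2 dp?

-0.08

Amplification A = ΔT/ΔT₀ = 2.8/2.2 = 1.273.
Total gain g = 1 − 1/A = 1 − 1/1.273 = 0.2145.
Known gains sum to 0.389 − 0.11 + 0.0152 = 0.2942.
g_dust = 0.2145 − 0.2942 = -0.08.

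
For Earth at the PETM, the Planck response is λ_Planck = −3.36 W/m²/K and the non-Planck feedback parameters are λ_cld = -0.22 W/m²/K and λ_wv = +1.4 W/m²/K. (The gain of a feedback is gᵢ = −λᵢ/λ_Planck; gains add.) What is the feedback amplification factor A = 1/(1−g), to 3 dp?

Convert to gains: g_cld = -0.22/3.36 = -0.06548; g_wv = 1.4/3.36 = 0.4167.
Total gain g = 0.35122.
A = 1/(1 − 0.35122) = 1.541.

1.541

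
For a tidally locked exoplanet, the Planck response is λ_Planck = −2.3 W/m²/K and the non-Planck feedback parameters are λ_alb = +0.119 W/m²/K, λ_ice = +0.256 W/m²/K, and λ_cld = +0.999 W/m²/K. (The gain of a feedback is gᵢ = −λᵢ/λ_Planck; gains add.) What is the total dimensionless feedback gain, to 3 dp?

0.597

Convert to gains: g_alb = 0.119/2.3 = 0.05174; g_ice = 0.256/2.3 = 0.1113; g_cld = 0.999/2.3 = 0.4343.
Total gain g = 0.59734.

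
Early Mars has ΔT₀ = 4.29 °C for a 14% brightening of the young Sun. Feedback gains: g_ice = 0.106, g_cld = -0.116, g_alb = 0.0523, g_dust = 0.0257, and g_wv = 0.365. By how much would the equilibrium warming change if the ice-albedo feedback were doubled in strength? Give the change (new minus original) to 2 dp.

Original: g = 0.433, ΔT = 4.29/(1−0.433) = 7.5661 °C.
With doubled ice-albedo: g' = 0.539, ΔT' = 4.29/(1−0.539) = 9.3059 °C.
Change = 9.3059 − 7.5661 = 1.74 °C.

1.74 °C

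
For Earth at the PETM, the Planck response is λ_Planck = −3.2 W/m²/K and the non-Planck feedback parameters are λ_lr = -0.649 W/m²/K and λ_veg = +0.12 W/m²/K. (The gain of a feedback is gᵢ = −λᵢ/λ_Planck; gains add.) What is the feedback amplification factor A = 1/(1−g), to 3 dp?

0.858

Convert to gains: g_lr = -0.649/3.2 = -0.2028; g_veg = 0.12/3.2 = 0.0375.
Total gain g = -0.1653.
A = 1/(1 + 0.1653) = 0.858.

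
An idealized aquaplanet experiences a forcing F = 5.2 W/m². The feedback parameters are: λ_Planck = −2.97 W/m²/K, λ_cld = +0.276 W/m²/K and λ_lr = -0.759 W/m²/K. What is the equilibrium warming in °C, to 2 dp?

1.51 °C

Net feedback parameter λ = (−2.97) + (+0.276) + (-0.759) = -3.453 W/m²/K.
ΔT = −F/λ = −5.2/(-3.453) = 1.51 °C.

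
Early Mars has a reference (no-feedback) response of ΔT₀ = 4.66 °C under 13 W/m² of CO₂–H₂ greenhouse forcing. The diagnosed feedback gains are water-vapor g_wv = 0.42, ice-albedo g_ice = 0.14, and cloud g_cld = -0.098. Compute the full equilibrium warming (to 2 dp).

8.66 °C

Total gain g = 0.42 + 0.14 − 0.098 = 0.462.
Amplification A = 1/(1 − 0.462) = 1.859.
ΔT = 4.66 × 1.859 = 8.66 °C.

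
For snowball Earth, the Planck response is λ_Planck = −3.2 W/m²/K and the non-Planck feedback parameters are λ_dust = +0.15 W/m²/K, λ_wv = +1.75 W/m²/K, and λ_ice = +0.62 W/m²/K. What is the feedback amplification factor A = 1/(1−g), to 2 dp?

4.71

Convert to gains: g_dust = 0.15/3.2 = 0.04687; g_wv = 1.75/3.2 = 0.5469; g_ice = 0.62/3.2 = 0.1937.
Total gain g = 0.78747.
A = 1/(1 − 0.78747) = 4.71.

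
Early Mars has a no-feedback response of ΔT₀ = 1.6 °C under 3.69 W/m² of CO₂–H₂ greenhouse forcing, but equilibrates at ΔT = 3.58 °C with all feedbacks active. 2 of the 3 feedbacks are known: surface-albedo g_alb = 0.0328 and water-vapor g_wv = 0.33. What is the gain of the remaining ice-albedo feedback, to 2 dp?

Amplification A = ΔT/ΔT₀ = 3.58/1.6 = 2.237.
Total gain g = 1 − 1/A = 1 − 1/2.237 = 0.553.
Known gains sum to 0.0328 + 0.33 = 0.3628.
g_ice = 0.553 − 0.3628 = 0.19.

0.19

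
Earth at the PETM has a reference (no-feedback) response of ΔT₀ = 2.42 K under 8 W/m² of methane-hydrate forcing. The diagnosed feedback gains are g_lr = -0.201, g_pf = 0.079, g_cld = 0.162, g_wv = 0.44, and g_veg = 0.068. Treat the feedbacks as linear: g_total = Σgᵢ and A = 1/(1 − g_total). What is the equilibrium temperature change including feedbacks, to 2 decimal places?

Total gain g = -0.201 + 0.079 + 0.162 + 0.44 + 0.068 = 0.548.
Amplification A = 1/(1 − 0.548) = 2.212.
ΔT = 2.42 × 2.212 = 5.35 K.

5.35 K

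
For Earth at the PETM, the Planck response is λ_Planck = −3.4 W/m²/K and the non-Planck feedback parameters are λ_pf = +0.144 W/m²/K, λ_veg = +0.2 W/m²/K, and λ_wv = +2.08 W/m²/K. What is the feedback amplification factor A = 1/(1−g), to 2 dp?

Convert to gains: g_pf = 0.144/3.4 = 0.04235; g_veg = 0.2/3.4 = 0.05882; g_wv = 2.08/3.4 = 0.6118.
Total gain g = 0.71297.
A = 1/(1 − 0.71297) = 3.48.

3.48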